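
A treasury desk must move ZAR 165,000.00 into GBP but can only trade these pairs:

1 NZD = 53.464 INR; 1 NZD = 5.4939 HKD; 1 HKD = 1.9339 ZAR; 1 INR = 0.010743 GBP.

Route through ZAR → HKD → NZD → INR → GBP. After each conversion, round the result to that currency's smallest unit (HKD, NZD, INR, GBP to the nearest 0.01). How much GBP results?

ZAR 165,000.00 ÷ 1.9339 = HKD 85,319.82
HKD 85,319.82 ÷ 5.4939 = NZD 15,529.92
NZD 15,529.92 × 53.464 = INR 830,291.64
INR 830,291.64 × 0.010743 = GBP 8,919.82

GBP 8,919.82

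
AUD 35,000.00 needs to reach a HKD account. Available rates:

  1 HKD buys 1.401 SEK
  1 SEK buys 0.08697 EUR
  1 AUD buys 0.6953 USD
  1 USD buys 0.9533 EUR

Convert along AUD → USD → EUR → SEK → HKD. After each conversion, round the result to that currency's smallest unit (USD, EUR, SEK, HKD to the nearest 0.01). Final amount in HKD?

HKD 190,397.93

AUD 35,000.00 × 0.6953 = USD 24,335.50
USD 24,335.50 × 0.9533 = EUR 23,199.03
EUR 23,199.03 ÷ 0.08697 = SEK 266,747.50
SEK 266,747.50 ÷ 1.401 = HKD 190,397.93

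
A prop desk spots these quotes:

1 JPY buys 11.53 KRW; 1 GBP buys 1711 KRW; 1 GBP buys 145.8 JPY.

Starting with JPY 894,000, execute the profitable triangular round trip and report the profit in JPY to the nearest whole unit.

Profit: JPY 15,915

Profitable loop is JPY → GBP → KRW → JPY:
JPY 894,000 ÷ 145.8 = GBP 6,131.69
GBP 6,131.69 × 1711 = KRW 10,491,317
KRW 10,491,317 ÷ 11.53 = JPY 909,915
Profit = JPY 909,915 − JPY 894,000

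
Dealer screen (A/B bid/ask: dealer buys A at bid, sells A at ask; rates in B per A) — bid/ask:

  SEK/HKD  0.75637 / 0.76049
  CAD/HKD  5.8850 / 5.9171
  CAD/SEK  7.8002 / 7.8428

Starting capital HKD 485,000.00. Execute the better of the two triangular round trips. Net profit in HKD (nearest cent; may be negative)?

Best loop HKD → CAD → SEK → HKD:
HKD 485,000.00 ÷ 5.9171 (buy CAD at ask) = CAD 81,965.83
CAD 81,965.83 × 7.8002 (sell CAD at bid) = SEK 639,349.85
SEK 639,349.85 × 0.75637 (sell SEK at bid) = HKD 483,585.05

Net result: HKD -1,414.95 (no profitable arbitrage after spreads)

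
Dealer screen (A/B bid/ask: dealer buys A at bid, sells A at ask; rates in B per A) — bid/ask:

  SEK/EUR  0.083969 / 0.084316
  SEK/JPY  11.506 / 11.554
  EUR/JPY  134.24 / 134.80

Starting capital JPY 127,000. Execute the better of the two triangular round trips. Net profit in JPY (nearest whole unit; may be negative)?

Best loop JPY → EUR → SEK → JPY:
JPY 127,000 ÷ 134.80 (buy EUR at ask) = EUR 942.14
EUR 942.14 ÷ 0.084316 (buy SEK at ask) = SEK 11,173.88
SEK 11,173.88 × 11.506 (sell SEK at bid) = JPY 128,567

Net profit: JPY 1,567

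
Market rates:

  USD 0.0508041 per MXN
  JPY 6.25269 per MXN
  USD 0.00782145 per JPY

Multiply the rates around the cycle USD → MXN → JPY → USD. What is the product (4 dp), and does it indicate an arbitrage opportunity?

0.9626 (arbitrage exists)

Around USD → MXN → JPY → USD: 1 ÷ 0.0508041 × 6.25269 × 0.00782145 = 0.962621
Product < 1; profitable direction is USD → JPY → MXN → USD.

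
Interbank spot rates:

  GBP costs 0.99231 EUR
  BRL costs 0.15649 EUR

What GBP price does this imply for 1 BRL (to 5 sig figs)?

1 BRL × 0.15649 = 0.15649 EUR
0.15649 EUR ÷ 0.99231 = 0.157703 GBP

BRL/GBP = 0.15770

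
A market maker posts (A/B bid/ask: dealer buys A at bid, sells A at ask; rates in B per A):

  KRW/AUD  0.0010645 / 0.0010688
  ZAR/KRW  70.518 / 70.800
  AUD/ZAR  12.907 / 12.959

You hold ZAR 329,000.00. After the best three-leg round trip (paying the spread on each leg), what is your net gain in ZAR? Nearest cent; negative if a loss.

Net profit: ZAR 6,501.68

Best loop ZAR → AUD → KRW → ZAR:
ZAR 329,000.00 ÷ 12.959 (buy AUD at ask) = AUD 25,387.76
AUD 25,387.76 ÷ 0.0010688 (buy KRW at ask) = KRW 23,753,519
KRW 23,753,519 ÷ 70.800 (buy ZAR at ask) = ZAR 335,501.68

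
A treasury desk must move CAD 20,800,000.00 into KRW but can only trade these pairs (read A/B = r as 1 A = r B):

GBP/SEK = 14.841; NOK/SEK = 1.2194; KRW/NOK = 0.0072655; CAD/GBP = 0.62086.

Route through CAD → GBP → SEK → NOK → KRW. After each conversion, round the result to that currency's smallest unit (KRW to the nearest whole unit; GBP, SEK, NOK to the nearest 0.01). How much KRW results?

KRW 21,632,588,187

CAD 20,800,000.00 × 0.62086 = GBP 12,913,888.00
GBP 12,913,888.00 × 14.841 = SEK 191,655,011.81
SEK 191,655,011.81 ÷ 1.2194 = NOK 157,171,569.47
NOK 157,171,569.47 ÷ 0.0072655 = KRW 21,632,588,187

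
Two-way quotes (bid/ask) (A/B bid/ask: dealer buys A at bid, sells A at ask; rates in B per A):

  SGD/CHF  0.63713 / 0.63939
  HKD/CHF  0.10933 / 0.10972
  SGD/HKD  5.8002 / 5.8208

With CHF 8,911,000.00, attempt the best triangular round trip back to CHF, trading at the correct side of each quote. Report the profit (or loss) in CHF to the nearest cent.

Best loop CHF → HKD → SGD → CHF:
CHF 8,911,000.00 ÷ 0.10972 (buy HKD at ask) = HKD 81,215,822.09
HKD 81,215,822.09 ÷ 5.8208 (buy SGD at ask) = SGD 13,952,690.71
SGD 13,952,690.71 × 0.63713 (sell SGD at bid) = CHF 8,889,677.83

Net result: CHF -21,322.17 (no profitable arbitrage after spreads)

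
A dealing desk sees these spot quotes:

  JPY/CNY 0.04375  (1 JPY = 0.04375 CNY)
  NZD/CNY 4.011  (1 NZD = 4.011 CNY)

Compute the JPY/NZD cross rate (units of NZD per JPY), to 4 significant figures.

1 JPY × 0.04375 = 0.04375 CNY
0.04375 CNY ÷ 4.011 = 0.0109075 NZD

JPY/NZD = 0.01091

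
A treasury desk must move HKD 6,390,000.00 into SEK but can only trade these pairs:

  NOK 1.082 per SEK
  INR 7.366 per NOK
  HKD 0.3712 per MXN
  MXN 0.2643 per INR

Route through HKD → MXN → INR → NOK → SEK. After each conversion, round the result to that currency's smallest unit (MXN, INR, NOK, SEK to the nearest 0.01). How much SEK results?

SEK 8,172,157.96

HKD 6,390,000.00 ÷ 0.3712 = MXN 17,214,439.66
MXN 17,214,439.66 ÷ 0.2643 = INR 65,132,196.97
INR 65,132,196.97 ÷ 7.366 = NOK 8,842,274.91
NOK 8,842,274.91 ÷ 1.082 = SEK 8,172,157.96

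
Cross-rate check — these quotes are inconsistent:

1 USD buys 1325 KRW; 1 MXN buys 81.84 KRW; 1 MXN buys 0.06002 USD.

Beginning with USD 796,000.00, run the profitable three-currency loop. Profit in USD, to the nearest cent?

Profit: USD 23,156.38

Profitable loop is USD → MXN → KRW → USD:
USD 796,000.00 ÷ 0.06002 = MXN 13,262,245.92
MXN 13,262,245.92 × 81.84 = KRW 1,085,382,206
KRW 1,085,382,206 ÷ 1325 = USD 819,156.38
Profit = USD 819,156.38 − USD 796,000.00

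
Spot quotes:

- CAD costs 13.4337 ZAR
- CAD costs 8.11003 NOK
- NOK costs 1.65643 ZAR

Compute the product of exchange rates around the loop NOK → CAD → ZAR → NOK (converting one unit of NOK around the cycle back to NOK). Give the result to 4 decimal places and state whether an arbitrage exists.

1.0000 (no arbitrage)

Around NOK → CAD → ZAR → NOK: 1 ÷ 8.11003 × 13.4337 ÷ 1.65643 = 1.000000
Product ≈ 1 (deviation 0.000%, within rounding noise).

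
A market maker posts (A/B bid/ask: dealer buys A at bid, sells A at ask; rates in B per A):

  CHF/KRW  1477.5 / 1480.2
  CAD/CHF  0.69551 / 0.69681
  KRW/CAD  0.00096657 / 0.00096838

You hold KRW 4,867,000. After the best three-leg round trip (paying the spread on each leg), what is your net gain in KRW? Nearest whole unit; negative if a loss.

Best loop KRW → CHF → CAD → KRW:
KRW 4,867,000 ÷ 1480.2 (buy CHF at ask) = CHF 3,288.07
CHF 3,288.07 ÷ 0.69681 (buy CAD at ask) = CAD 4,718.75
CAD 4,718.75 ÷ 0.00096838 (buy KRW at ask) = KRW 4,872,824

Net profit: KRW 5,824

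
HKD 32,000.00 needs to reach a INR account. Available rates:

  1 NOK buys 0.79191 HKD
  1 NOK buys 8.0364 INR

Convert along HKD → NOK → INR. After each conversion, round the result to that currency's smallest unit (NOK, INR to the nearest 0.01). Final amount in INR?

INR 324,739.91

HKD 32,000.00 ÷ 0.79191 = NOK 40,408.63
NOK 40,408.63 × 8.0364 = INR 324,739.91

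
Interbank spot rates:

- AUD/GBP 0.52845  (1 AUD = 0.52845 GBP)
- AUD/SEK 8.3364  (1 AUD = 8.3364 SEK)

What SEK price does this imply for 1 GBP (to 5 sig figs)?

1 GBP ÷ 0.52845 = 1.89233 AUD
1.89233 AUD × 8.3364 = 15.7752 SEK

GBP/SEK = 15.775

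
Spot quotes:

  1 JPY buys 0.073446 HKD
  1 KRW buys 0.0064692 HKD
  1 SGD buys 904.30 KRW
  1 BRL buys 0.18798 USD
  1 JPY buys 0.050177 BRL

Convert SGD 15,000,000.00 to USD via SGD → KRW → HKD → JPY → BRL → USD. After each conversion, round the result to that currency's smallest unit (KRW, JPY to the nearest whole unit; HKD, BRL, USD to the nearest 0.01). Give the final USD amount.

SGD 15,000,000.00 × 904.30 = KRW 13,564,500,000
KRW 13,564,500,000 × 0.0064692 = HKD 87,751,463.40
HKD 87,751,463.40 ÷ 0.073446 = JPY 1,194,775,255
JPY 1,194,775,255 × 0.050177 = BRL 59,950,237.97
BRL 59,950,237.97 × 0.18798 = USD 11,269,445.73

USD 11,269,445.73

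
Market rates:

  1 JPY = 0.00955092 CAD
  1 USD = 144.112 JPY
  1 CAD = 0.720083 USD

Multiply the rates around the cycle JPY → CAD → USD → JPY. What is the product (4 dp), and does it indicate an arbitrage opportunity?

0.9911 (arbitrage exists)

Around JPY → CAD → USD → JPY: 1 × 0.00955092 × 0.720083 × 144.112 = 0.991124
Product < 1; profitable direction is JPY → USD → CAD → JPY.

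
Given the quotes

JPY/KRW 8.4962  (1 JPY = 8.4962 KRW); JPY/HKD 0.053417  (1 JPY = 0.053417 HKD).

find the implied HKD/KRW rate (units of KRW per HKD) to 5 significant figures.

1 HKD ÷ 0.053417 = 18.7206 JPY
18.7206 JPY × 8.4962 = 159.054 KRW

HKD/KRW = 159.05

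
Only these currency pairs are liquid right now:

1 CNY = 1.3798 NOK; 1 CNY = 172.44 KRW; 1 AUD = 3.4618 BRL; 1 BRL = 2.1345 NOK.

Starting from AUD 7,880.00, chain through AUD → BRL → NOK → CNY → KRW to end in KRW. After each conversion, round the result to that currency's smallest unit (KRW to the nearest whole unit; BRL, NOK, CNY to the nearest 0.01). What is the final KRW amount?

AUD 7,880.00 × 3.4618 = BRL 27,278.98
BRL 27,278.98 × 2.1345 = NOK 58,226.98
NOK 58,226.98 ÷ 1.3798 = CNY 42,199.58
CNY 42,199.58 × 172.44 = KRW 7,276,896

KRW 7,276,896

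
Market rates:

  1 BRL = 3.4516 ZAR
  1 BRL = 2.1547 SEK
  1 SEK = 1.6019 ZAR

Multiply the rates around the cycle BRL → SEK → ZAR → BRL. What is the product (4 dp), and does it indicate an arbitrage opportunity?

Around BRL → SEK → ZAR → BRL: 1 × 2.1547 × 1.6019 ÷ 3.4516 = 1.000004
Product ≈ 1 (deviation 0.000%, within rounding noise).

1.0000 (no arbitrage)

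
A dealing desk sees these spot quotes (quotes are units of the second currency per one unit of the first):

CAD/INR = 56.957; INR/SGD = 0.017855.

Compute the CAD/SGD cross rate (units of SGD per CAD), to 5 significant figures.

1 CAD × 56.957 = 56.957 INR
56.957 INR × 0.017855 = 1.01697 SGD

CAD/SGD = 1.0170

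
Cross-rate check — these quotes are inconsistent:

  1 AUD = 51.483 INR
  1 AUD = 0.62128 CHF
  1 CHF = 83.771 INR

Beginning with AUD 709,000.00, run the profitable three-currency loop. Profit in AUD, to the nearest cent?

Profitable loop is AUD → CHF → INR → AUD:
AUD 709,000.00 × 0.62128 = CHF 440,487.52
CHF 440,487.52 × 83.771 = INR 36,900,080.04
INR 36,900,080.04 ÷ 51.483 = AUD 716,743.00
Profit = AUD 716,743.00 − AUD 709,000.00

Profit: AUD 7,743.00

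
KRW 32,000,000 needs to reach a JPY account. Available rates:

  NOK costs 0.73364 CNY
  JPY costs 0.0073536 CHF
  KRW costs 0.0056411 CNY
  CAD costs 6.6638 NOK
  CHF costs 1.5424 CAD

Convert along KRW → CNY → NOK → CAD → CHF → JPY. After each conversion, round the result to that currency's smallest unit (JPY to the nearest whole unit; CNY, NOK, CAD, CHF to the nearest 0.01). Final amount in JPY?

KRW 32,000,000 × 0.0056411 = CNY 180,515.20
CNY 180,515.20 ÷ 0.73364 = NOK 246,054.20
NOK 246,054.20 ÷ 6.6638 = CAD 36,924.01
CAD 36,924.01 ÷ 1.5424 = CHF 23,939.32
CHF 23,939.32 ÷ 0.0073536 = JPY 3,255,456

JPY 3,255,456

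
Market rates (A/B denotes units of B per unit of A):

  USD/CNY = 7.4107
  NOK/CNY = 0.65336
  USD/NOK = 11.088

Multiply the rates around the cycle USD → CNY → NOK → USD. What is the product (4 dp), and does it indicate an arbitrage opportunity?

1.0229 (arbitrage exists)

Around USD → CNY → NOK → USD: 1 × 7.4107 ÷ 0.65336 ÷ 11.088 = 1.022948
Product > 1; profitable direction is USD → CNY → NOK → USD.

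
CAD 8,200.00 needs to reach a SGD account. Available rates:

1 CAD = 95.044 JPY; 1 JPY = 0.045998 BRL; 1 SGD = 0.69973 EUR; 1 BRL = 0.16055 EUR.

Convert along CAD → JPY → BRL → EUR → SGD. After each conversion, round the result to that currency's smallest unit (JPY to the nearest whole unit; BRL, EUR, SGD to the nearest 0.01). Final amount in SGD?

SGD 8,225.40

CAD 8,200.00 × 95.044 = JPY 779,361
JPY 779,361 × 0.045998 = BRL 35,849.05
BRL 35,849.05 × 0.16055 = EUR 5,755.56
EUR 5,755.56 ÷ 0.69973 = SGD 8,225.40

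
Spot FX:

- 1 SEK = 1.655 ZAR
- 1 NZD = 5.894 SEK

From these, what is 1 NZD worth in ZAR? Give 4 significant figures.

NZD/ZAR = 9.755

1 NZD × 5.894 = 5.894 SEK
5.894 SEK × 1.655 = 9.75457 ZAR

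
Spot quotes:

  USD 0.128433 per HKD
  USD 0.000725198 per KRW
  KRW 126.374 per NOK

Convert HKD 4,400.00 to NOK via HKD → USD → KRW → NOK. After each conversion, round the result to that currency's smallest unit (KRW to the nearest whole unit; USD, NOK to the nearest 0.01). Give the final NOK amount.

HKD 4,400.00 × 0.128433 = USD 565.11
USD 565.11 ÷ 0.000725198 = KRW 779,249
KRW 779,249 ÷ 126.374 = NOK 6,166.21

NOK 6,166.21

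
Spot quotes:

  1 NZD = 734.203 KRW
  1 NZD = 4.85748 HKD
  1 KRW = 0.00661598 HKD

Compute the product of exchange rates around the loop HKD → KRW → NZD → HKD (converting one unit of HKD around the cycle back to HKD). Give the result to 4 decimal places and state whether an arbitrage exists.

Around HKD → KRW → NZD → HKD: 1 ÷ 0.00661598 ÷ 734.203 × 4.85748 = 1.000002
Product ≈ 1 (deviation 0.000%, within rounding noise).

1.0000 (no arbitrage)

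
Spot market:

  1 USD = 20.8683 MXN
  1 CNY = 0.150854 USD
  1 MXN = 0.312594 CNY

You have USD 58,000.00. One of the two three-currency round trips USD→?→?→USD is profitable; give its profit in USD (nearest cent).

Profitable loop is USD → CNY → MXN → USD:
USD 58,000.00 ÷ 0.150854 = CNY 384,477.71
CNY 384,477.71 ÷ 0.312594 = MXN 1,229,958.69
MXN 1,229,958.69 ÷ 20.8683 = USD 58,939.09
Profit = USD 58,939.09 − USD 58,000.00

Profit: USD 939.09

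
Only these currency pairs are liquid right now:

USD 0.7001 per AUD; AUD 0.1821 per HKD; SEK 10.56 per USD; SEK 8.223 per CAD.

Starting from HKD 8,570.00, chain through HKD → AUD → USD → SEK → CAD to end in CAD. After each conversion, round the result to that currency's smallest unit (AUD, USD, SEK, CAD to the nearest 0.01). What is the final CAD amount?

CAD 1,403.09

HKD 8,570.00 × 0.1821 = AUD 1,560.60
AUD 1,560.60 × 0.7001 = USD 1,092.58
USD 1,092.58 × 10.56 = SEK 11,537.64
SEK 11,537.64 ÷ 8.223 = CAD 1,403.09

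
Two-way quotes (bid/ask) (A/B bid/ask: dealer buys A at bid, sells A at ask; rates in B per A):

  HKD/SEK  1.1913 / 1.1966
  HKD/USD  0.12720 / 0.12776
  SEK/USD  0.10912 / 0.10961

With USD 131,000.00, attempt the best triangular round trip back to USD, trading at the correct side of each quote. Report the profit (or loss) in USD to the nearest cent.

Net profit: USD 2,291.33

Best loop USD → HKD → SEK → USD:
USD 131,000.00 ÷ 0.12776 (buy HKD at ask) = HKD 1,025,360.05
HKD 1,025,360.05 × 1.1913 (sell HKD at bid) = SEK 1,221,511.43
SEK 1,221,511.43 × 0.10912 (sell SEK at bid) = USD 133,291.33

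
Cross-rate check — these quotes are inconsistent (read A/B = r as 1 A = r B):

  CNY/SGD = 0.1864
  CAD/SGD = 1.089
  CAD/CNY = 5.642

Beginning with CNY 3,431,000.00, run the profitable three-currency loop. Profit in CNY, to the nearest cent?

Profit: CNY 121,790.57

Profitable loop is CNY → CAD → SGD → CNY:
CNY 3,431,000.00 ÷ 5.642 = CAD 608,117.69
CAD 608,117.69 × 1.089 = SGD 662,240.16
SGD 662,240.16 ÷ 0.1864 = CNY 3,552,790.57
Profit = CNY 3,552,790.57 − CNY 3,431,000.00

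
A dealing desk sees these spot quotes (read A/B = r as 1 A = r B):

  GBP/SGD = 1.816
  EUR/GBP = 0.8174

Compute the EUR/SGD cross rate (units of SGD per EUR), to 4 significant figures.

EUR/SGD = 1.484

1 EUR × 0.8174 = 0.8174 GBP
0.8174 GBP × 1.816 = 1.4844 SGD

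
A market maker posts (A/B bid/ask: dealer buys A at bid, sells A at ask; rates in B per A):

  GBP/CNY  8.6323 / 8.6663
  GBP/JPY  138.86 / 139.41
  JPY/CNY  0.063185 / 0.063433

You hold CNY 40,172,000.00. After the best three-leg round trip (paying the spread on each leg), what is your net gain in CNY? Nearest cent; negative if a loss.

Net profit: CNY 498,628.70

Best loop CNY → GBP → JPY → CNY:
CNY 40,172,000.00 ÷ 8.6663 (buy GBP at ask) = GBP 4,635,426.88
GBP 4,635,426.88 × 138.86 (sell GBP at bid) = JPY 643,675,377
JPY 643,675,377 × 0.063185 (sell JPY at bid) = CNY 40,670,628.70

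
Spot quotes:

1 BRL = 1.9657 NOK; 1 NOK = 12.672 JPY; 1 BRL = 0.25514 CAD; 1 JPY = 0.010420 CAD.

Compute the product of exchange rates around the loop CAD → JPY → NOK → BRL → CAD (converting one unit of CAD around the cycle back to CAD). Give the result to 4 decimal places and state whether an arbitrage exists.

Around CAD → JPY → NOK → BRL → CAD: 1 ÷ 0.010420 ÷ 12.672 ÷ 1.9657 × 0.25514 = 0.982988
Product < 1; profitable direction is CAD → BRL → NOK → JPY → CAD.

0.9830 (arbitrage exists)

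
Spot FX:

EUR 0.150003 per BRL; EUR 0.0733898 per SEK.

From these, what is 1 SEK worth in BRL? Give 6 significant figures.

SEK/BRL = 0.489256

1 SEK × 0.0733898 = 0.0733898 EUR
0.0733898 EUR ÷ 0.150003 = 0.489256 BRL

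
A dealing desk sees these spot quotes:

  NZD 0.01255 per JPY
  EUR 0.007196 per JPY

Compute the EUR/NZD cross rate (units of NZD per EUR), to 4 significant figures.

1 EUR ÷ 0.007196 = 138.966 JPY
138.966 JPY × 0.01255 = 1.74402 NZD

EUR/NZD = 1.744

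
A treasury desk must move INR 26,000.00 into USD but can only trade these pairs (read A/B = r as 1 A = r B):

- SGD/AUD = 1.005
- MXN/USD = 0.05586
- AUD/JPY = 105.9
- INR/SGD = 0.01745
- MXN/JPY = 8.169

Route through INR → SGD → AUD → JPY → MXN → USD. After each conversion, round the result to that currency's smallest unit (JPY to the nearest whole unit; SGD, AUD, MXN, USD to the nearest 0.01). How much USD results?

INR 26,000.00 × 0.01745 = SGD 453.70
SGD 453.70 × 1.005 = AUD 455.97
AUD 455.97 × 105.9 = JPY 48,287
JPY 48,287 ÷ 8.169 = MXN 5,911.01
MXN 5,911.01 × 0.05586 = USD 330.19

USD 330.19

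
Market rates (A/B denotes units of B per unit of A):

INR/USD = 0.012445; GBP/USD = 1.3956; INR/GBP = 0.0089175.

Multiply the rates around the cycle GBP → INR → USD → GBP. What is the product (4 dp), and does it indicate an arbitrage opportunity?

1.0000 (no arbitrage)

Around GBP → INR → USD → GBP: 1 ÷ 0.0089175 × 0.012445 ÷ 1.3956 = 0.999979
Product ≈ 1 (deviation 0.002%, within rounding noise).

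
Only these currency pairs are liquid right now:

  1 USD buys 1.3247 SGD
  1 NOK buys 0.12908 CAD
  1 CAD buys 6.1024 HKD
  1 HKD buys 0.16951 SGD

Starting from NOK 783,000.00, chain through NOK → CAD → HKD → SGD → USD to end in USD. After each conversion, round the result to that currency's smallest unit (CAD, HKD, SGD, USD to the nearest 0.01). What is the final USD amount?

USD 78,922.20

NOK 783,000.00 × 0.12908 = CAD 101,069.64
CAD 101,069.64 × 6.1024 = HKD 616,767.37
HKD 616,767.37 × 0.16951 = SGD 104,548.24
SGD 104,548.24 ÷ 1.3247 = USD 78,922.20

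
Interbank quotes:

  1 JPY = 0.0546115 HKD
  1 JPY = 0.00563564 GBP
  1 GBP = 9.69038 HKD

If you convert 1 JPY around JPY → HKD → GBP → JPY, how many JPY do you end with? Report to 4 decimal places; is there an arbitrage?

1.0000 (no arbitrage)

Around JPY → HKD → GBP → JPY: 1 × 0.0546115 ÷ 9.69038 ÷ 0.00563564 = 1.000000
Product ≈ 1 (deviation 0.000%, within rounding noise).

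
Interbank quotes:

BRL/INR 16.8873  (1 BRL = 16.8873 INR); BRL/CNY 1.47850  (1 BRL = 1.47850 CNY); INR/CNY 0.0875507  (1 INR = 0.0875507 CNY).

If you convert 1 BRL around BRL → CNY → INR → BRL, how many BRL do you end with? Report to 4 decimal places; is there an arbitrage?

Around BRL → CNY → INR → BRL: 1 × 1.47850 ÷ 0.0875507 ÷ 16.8873 = 1.000003
Product ≈ 1 (deviation 0.000%, within rounding noise).

1.0000 (no arbitrage)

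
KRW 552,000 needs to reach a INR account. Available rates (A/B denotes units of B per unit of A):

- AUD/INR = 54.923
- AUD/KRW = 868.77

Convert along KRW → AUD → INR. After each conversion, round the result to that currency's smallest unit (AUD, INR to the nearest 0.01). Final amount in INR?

INR 34,896.98

KRW 552,000 ÷ 868.77 = AUD 635.38
AUD 635.38 × 54.923 = INR 34,896.98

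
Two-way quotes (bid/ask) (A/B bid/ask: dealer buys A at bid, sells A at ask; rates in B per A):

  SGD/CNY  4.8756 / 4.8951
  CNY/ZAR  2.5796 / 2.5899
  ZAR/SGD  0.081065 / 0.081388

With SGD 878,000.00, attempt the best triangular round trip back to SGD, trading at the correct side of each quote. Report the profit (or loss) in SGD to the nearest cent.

Net profit: SGD 17,175.81

Best loop SGD → CNY → ZAR → SGD:
SGD 878,000.00 × 4.8756 (sell SGD at bid) = CNY 4,280,776.80
CNY 4,280,776.80 × 2.5796 (sell CNY at bid) = ZAR 11,042,691.83
ZAR 11,042,691.83 × 0.081065 (sell ZAR at bid) = SGD 895,175.81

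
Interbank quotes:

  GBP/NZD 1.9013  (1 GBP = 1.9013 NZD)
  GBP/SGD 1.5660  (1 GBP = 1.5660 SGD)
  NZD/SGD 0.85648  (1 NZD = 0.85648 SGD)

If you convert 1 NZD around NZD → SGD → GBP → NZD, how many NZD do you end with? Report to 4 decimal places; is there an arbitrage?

Around NZD → SGD → GBP → NZD: 1 × 0.85648 ÷ 1.5660 × 1.9013 = 1.039863
Product > 1; profitable direction is NZD → SGD → GBP → NZD.

1.0399 (arbitrage exists)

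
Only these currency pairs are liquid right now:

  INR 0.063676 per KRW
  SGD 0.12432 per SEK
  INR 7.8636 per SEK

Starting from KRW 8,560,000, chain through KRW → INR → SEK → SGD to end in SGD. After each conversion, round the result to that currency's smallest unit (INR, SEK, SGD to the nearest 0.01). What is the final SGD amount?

SGD 8,617.26

KRW 8,560,000 × 0.063676 = INR 545,066.56
INR 545,066.56 ÷ 7.8636 = SEK 69,315.14
SEK 69,315.14 × 0.12432 = SGD 8,617.26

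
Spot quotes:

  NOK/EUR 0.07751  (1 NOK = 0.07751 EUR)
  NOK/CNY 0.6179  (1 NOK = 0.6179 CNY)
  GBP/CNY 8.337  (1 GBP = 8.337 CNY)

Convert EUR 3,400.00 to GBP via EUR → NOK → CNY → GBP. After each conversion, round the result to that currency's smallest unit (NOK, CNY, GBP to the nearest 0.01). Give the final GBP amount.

GBP 3,251.10

EUR 3,400.00 ÷ 0.07751 = NOK 43,865.31
NOK 43,865.31 × 0.6179 = CNY 27,104.38
CNY 27,104.38 ÷ 8.337 = GBP 3,251.10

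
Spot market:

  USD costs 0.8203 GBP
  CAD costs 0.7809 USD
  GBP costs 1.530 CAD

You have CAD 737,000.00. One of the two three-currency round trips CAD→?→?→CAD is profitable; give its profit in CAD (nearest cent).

Profitable loop is CAD → GBP → USD → CAD:
CAD 737,000.00 ÷ 1.530 = GBP 481,699.35
GBP 481,699.35 ÷ 0.8203 = USD 587,223.39
USD 587,223.39 ÷ 0.7809 = CAD 751,982.83
Profit = CAD 751,982.83 − CAD 737,000.00

Profit: CAD 14,982.83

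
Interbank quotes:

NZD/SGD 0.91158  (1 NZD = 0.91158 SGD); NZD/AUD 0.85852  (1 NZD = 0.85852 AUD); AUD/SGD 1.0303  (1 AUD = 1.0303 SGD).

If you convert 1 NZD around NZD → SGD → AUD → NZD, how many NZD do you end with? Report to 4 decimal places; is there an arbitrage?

1.0306 (arbitrage exists)

Around NZD → SGD → AUD → NZD: 1 × 0.91158 ÷ 1.0303 ÷ 0.85852 = 1.030578
Product > 1; profitable direction is NZD → SGD → AUD → NZD.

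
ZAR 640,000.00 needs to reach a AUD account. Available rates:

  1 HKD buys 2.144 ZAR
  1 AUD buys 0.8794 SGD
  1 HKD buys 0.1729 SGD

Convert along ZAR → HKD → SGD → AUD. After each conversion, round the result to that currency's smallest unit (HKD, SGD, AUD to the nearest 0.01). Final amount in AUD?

AUD 58,689.95

ZAR 640,000.00 ÷ 2.144 = HKD 298,507.46
HKD 298,507.46 × 0.1729 = SGD 51,611.94
SGD 51,611.94 ÷ 0.8794 = AUD 58,689.95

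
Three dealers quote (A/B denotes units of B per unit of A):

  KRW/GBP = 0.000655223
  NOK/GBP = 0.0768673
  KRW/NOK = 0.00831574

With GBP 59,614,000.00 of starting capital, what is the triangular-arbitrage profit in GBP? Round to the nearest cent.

Profit: GBP 1,493,549.52

Profitable loop is GBP → NOK → KRW → GBP:
GBP 59,614,000.00 ÷ 0.0768673 = NOK 775,544,347.21
NOK 775,544,347.21 ÷ 0.00831574 = KRW 93,262,216,857
KRW 93,262,216,857 × 0.000655223 = GBP 61,107,549.52
Profit = GBP 61,107,549.52 − GBP 59,614,000.00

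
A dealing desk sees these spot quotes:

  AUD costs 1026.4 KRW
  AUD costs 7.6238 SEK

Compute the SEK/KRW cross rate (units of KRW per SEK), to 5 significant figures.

SEK/KRW = 134.63

1 SEK ÷ 7.6238 = 0.131168 AUD
0.131168 AUD × 1026.4 = 134.631 KRW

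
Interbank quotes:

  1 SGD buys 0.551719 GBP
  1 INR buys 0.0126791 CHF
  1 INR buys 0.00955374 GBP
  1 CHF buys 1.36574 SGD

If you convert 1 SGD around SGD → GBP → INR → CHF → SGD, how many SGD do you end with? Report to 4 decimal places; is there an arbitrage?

1.0000 (no arbitrage)

Around SGD → GBP → INR → CHF → SGD: 1 × 0.551719 ÷ 0.00955374 × 0.0126791 × 1.36574 = 1.000002
Product ≈ 1 (deviation 0.000%, within rounding noise).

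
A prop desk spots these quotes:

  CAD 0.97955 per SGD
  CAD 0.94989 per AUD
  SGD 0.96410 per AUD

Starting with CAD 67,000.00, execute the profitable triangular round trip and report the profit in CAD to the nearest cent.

Profitable loop is CAD → SGD → AUD → CAD:
CAD 67,000.00 ÷ 0.97955 = SGD 68,398.75
SGD 68,398.75 ÷ 0.96410 = AUD 70,945.71
AUD 70,945.71 × 0.94989 = CAD 67,390.62
Profit = CAD 67,390.62 − CAD 67,000.00

Profit: CAD 390.62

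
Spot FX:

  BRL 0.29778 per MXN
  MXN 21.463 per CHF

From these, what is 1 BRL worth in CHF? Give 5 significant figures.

BRL/CHF = 0.15646

1 BRL ÷ 0.29778 = 3.35818 MXN
3.35818 MXN ÷ 21.463 = 0.156464 CHF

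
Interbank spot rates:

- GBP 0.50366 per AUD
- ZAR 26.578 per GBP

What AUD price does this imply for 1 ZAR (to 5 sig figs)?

1 ZAR ÷ 26.578 = 0.0376251 GBP
0.0376251 GBP ÷ 0.50366 = 0.0747034 AUD

ZAR/AUD = 0.074703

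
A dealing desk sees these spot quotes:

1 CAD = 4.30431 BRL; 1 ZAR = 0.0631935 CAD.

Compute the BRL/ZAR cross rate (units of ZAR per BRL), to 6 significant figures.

1 BRL ÷ 4.30431 = 0.232325 CAD
0.232325 CAD ÷ 0.0631935 = 3.67641 ZAR

BRL/ZAR = 3.67641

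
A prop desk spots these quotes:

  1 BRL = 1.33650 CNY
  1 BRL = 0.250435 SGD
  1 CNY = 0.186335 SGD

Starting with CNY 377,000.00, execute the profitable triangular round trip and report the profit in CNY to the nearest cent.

Profitable loop is CNY → BRL → SGD → CNY:
CNY 377,000.00 ÷ 1.33650 = BRL 282,080.06
BRL 282,080.06 × 0.250435 = SGD 70,642.72
SGD 70,642.72 ÷ 0.186335 = CNY 379,116.75
Profit = CNY 379,116.75 − CNY 377,000.00

Profit: CNY 2,116.75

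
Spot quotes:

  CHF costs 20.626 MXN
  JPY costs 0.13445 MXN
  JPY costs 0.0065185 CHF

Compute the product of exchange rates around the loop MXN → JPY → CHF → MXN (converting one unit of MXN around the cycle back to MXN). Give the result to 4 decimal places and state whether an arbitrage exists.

1.0000 (no arbitrage)

Around MXN → JPY → CHF → MXN: 1 ÷ 0.13445 × 0.0065185 × 20.626 = 1.000004
Product ≈ 1 (deviation 0.000%, within rounding noise).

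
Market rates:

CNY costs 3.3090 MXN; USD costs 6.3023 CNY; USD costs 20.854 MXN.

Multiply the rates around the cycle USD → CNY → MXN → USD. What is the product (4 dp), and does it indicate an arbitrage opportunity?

1.0000 (no arbitrage)

Around USD → CNY → MXN → USD: 1 × 6.3023 × 3.3090 ÷ 20.854 = 1.000015
Product ≈ 1 (deviation 0.001%, within rounding noise).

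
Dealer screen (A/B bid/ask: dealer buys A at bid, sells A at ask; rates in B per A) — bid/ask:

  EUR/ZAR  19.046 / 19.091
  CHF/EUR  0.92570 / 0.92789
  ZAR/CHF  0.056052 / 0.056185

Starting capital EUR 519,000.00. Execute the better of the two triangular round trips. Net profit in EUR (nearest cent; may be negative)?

Best loop EUR → CHF → ZAR → EUR:
EUR 519,000.00 ÷ 0.92789 (buy CHF at ask) = CHF 559,333.54
CHF 559,333.54 ÷ 0.056185 (buy ZAR at ask) = ZAR 9,955,211.21
ZAR 9,955,211.21 ÷ 19.091 (buy EUR at ask) = EUR 521,460.96

Net profit: EUR 2,460.96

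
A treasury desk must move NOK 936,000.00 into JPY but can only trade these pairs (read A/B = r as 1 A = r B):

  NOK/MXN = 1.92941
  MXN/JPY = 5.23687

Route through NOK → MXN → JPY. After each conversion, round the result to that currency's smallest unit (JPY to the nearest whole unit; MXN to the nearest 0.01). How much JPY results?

NOK 936,000.00 × 1.92941 = MXN 1,805,927.76
MXN 1,805,927.76 × 5.23687 = JPY 9,457,409

JPY 9,457,409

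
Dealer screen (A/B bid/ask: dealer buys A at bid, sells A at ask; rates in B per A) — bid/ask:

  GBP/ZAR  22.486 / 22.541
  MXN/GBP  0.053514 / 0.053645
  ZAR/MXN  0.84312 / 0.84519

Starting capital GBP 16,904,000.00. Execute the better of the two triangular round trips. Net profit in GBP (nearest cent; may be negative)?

Best loop GBP → ZAR → MXN → GBP:
GBP 16,904,000.00 × 22.486 (sell GBP at bid) = ZAR 380,103,344.00
ZAR 380,103,344.00 × 0.84312 (sell ZAR at bid) = MXN 320,472,731.39
MXN 320,472,731.39 × 0.053514 (sell MXN at bid) = GBP 17,149,777.75

Net profit: GBP 245,777.75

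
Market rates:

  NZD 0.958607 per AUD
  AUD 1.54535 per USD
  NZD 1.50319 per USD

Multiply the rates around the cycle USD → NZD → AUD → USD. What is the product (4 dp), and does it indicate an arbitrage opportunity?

Around USD → NZD → AUD → USD: 1 × 1.50319 ÷ 0.958607 ÷ 1.54535 = 1.014720
Product > 1; profitable direction is USD → NZD → AUD → USD.

1.0147 (arbitrage exists)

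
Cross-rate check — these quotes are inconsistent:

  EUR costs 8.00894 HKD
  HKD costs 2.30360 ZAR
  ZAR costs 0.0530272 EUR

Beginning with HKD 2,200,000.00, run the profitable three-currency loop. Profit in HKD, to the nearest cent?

Profitable loop is HKD → EUR → ZAR → HKD:
HKD 2,200,000.00 ÷ 8.00894 = EUR 274,693.03
EUR 274,693.03 ÷ 0.0530272 = ZAR 5,180,228.84
ZAR 5,180,228.84 ÷ 2.30360 = HKD 2,248,753.62
Profit = HKD 2,248,753.62 − HKD 2,200,000.00

Profit: HKD 48,753.62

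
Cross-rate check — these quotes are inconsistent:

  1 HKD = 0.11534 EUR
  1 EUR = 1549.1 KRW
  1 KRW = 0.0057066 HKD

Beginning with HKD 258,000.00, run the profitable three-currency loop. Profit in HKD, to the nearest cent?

Profit: HKD 5,061.04

Profitable loop is HKD → EUR → KRW → HKD:
HKD 258,000.00 × 0.11534 = EUR 29,757.72
EUR 29,757.72 × 1549.1 = KRW 46,097,684
KRW 46,097,684 × 0.0057066 = HKD 263,061.04
Profit = HKD 263,061.04 − HKD 258,000.00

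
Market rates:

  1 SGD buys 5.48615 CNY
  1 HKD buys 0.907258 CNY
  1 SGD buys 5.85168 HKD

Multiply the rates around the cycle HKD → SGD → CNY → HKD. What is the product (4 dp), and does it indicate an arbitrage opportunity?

Around HKD → SGD → CNY → HKD: 1 ÷ 5.85168 × 5.48615 ÷ 0.907258 = 1.033371
Product > 1; profitable direction is HKD → SGD → CNY → HKD.

1.0334 (arbitrage exists)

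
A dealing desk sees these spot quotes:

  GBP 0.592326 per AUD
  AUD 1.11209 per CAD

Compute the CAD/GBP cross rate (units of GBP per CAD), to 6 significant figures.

CAD/GBP = 0.658720

1 CAD × 1.11209 = 1.11209 AUD
1.11209 AUD × 0.592326 = 0.65872 GBP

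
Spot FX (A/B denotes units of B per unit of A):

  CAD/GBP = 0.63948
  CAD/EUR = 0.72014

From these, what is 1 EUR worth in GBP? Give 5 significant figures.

1 EUR ÷ 0.72014 = 1.38862 CAD
1.38862 CAD × 0.63948 = 0.887994 GBP

EUR/GBP = 0.88799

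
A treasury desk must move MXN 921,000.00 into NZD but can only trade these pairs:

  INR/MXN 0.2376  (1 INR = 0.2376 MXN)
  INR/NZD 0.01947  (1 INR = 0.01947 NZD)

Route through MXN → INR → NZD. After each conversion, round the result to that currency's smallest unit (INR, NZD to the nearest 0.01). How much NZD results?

MXN 921,000.00 ÷ 0.2376 = INR 3,876,262.63
INR 3,876,262.63 × 0.01947 = NZD 75,470.83

NZD 75,470.83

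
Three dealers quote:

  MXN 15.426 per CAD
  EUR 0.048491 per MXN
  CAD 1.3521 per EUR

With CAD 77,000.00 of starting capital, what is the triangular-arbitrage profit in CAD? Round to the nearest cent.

Profit: CAD 877.86

Profitable loop is CAD → MXN → EUR → CAD:
CAD 77,000.00 × 15.426 = MXN 1,187,802.00
MXN 1,187,802.00 × 0.048491 = EUR 57,597.71
EUR 57,597.71 × 1.3521 = CAD 77,877.86
Profit = CAD 77,877.86 − CAD 77,000.00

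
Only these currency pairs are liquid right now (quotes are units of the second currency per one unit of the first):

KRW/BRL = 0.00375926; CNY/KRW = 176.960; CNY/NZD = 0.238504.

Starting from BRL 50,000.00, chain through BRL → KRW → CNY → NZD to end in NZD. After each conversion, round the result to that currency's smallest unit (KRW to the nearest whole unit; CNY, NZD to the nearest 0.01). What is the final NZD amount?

NZD 17,926.20

BRL 50,000.00 ÷ 0.00375926 = KRW 13,300,490
KRW 13,300,490 ÷ 176.960 = CNY 75,161.00
CNY 75,161.00 × 0.238504 = NZD 17,926.20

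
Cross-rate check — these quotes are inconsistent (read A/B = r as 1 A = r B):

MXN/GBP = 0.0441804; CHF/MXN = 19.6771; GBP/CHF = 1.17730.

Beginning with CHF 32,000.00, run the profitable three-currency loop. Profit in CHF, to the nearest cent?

Profit: CHF 751.25

Profitable loop is CHF → MXN → GBP → CHF:
CHF 32,000.00 × 19.6771 = MXN 629,667.20
MXN 629,667.20 × 0.0441804 = GBP 27,818.95
GBP 27,818.95 × 1.17730 = CHF 32,751.25
Profit = CHF 32,751.25 − CHF 32,000.00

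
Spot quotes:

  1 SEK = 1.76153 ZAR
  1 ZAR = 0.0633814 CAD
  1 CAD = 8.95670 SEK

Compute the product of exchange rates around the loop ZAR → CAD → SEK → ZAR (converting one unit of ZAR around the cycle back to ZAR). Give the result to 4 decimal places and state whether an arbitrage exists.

Around ZAR → CAD → SEK → ZAR: 1 × 0.0633814 × 8.95670 × 1.76153 = 1.000000
Product ≈ 1 (deviation 0.000%, within rounding noise).

1.0000 (no arbitrage)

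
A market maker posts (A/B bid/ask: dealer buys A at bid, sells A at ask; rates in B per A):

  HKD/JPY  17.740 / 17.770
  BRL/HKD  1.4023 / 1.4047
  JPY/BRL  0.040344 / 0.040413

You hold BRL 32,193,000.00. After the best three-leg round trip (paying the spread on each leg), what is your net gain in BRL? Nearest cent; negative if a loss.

Best loop BRL → HKD → JPY → BRL:
BRL 32,193,000.00 × 1.4023 (sell BRL at bid) = HKD 45,144,243.90
HKD 45,144,243.90 × 17.740 (sell HKD at bid) = JPY 800,858,887
JPY 800,858,887 × 0.040344 (sell JPY at bid) = BRL 32,309,850.93

Net profit: BRL 116,850.93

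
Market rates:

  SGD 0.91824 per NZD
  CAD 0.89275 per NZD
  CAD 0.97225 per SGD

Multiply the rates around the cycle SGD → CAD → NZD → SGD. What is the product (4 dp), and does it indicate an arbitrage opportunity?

1.0000 (no arbitrage)

Around SGD → CAD → NZD → SGD: 1 × 0.97225 ÷ 0.89275 × 0.91824 = 1.000010
Product ≈ 1 (deviation 0.001%, within rounding noise).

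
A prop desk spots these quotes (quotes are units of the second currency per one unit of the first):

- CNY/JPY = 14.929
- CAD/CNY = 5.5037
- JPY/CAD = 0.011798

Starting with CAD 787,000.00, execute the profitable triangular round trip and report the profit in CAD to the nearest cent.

Profit: CAD 24,859.49

Profitable loop is CAD → JPY → CNY → CAD:
CAD 787,000.00 ÷ 0.011798 = JPY 66,706,221
JPY 66,706,221 ÷ 14.929 = CNY 4,468,231.05
CNY 4,468,231.05 ÷ 5.5037 = CAD 811,859.49
Profit = CAD 811,859.49 − CAD 787,000.00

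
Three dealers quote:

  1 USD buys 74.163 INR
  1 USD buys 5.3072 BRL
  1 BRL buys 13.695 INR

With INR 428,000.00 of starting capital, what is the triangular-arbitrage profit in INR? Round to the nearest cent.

Profit: INR 8,720.49

Profitable loop is INR → BRL → USD → INR:
INR 428,000.00 ÷ 13.695 = BRL 31,252.28
BRL 31,252.28 ÷ 5.3072 = USD 5,888.66
USD 5,888.66 × 74.163 = INR 436,720.49
Profit = INR 436,720.49 − INR 428,000.00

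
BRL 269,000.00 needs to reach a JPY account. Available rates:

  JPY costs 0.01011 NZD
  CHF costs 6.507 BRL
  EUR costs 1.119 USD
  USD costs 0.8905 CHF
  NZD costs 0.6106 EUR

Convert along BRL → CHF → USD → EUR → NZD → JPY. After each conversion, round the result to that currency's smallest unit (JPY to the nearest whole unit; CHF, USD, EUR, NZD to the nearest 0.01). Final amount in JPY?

BRL 269,000.00 ÷ 6.507 = CHF 41,340.10
CHF 41,340.10 ÷ 0.8905 = USD 46,423.47
USD 46,423.47 ÷ 1.119 = EUR 41,486.57
EUR 41,486.57 ÷ 0.6106 = NZD 67,943.94
NZD 67,943.94 ÷ 0.01011 = JPY 6,720,469

JPY 6,720,469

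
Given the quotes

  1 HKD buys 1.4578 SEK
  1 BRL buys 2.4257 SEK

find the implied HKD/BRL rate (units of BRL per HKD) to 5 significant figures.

1 HKD × 1.4578 = 1.4578 SEK
1.4578 SEK ÷ 2.4257 = 0.600981 BRL

HKD/BRL = 0.60098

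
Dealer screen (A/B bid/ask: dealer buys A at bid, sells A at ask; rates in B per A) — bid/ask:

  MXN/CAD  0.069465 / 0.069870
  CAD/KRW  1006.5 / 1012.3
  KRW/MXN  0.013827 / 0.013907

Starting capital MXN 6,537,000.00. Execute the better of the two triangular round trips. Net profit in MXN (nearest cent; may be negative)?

Best loop MXN → KRW → CAD → MXN:
MXN 6,537,000.00 ÷ 0.013907 (buy KRW at ask) = KRW 470,051,053
KRW 470,051,053 ÷ 1012.3 (buy CAD at ask) = CAD 464,339.68
CAD 464,339.68 ÷ 0.069870 (buy MXN at ask) = MXN 6,645,766.07

Net profit: MXN 108,766.07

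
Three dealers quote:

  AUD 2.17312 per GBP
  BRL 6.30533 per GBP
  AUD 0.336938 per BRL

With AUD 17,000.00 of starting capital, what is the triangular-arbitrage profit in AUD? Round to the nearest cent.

Profit: AUD 389.01

Profitable loop is AUD → BRL → GBP → AUD:
AUD 17,000.00 ÷ 0.336938 = BRL 50,454.39
BRL 50,454.39 ÷ 6.30533 = GBP 8,001.86
GBP 8,001.86 × 2.17312 = AUD 17,389.01
Profit = AUD 17,389.01 − AUD 17,000.00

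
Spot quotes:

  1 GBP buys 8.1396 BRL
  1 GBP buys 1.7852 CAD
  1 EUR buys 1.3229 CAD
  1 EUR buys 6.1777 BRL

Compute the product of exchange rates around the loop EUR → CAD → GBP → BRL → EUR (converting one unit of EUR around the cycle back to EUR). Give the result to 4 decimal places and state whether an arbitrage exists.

Around EUR → CAD → GBP → BRL → EUR: 1 × 1.3229 ÷ 1.7852 × 8.1396 ÷ 6.1777 = 0.976374
Product < 1; profitable direction is EUR → BRL → GBP → CAD → EUR.

0.9764 (arbitrage exists)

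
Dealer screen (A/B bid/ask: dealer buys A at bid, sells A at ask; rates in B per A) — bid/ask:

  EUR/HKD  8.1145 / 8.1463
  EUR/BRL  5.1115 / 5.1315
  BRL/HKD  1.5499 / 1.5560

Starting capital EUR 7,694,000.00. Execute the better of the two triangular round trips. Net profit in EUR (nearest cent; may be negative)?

Net profit: EUR 125,158.57

Best loop EUR → HKD → BRL → EUR:
EUR 7,694,000.00 × 8.1145 (sell EUR at bid) = HKD 62,432,963.00
HKD 62,432,963.00 ÷ 1.5560 (buy BRL at ask) = BRL 40,124,012.21
BRL 40,124,012.21 ÷ 5.1315 (buy EUR at ask) = EUR 7,819,158.57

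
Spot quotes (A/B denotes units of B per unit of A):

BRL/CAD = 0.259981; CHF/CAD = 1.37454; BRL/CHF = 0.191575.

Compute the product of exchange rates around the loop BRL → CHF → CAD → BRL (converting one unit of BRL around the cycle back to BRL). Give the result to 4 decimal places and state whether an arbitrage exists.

1.0129 (arbitrage exists)

Around BRL → CHF → CAD → BRL: 1 × 0.191575 × 1.37454 ÷ 0.259981 = 1.012872
Product > 1; profitable direction is BRL → CHF → CAD → BRL.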